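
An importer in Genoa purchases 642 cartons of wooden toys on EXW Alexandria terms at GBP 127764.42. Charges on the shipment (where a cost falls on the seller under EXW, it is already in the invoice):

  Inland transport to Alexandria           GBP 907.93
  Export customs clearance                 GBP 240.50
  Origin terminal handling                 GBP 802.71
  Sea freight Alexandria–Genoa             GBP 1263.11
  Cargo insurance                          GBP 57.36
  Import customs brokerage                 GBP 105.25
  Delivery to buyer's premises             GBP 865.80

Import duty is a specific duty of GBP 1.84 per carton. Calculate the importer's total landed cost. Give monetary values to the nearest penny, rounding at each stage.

Total landed cost: GBP 133188.36

EXW: the seller makes goods available at their premises; the buyer bears all onward costs.
CIF value = EXW price + inland to port + export clearance + origin terminal + freight + insurance = 127764.42 + 907.93 + 240.50 + 802.71 + 1263.11 + 57.36 = 131036.03
Import duty = 642 × 1.84 = 1181.28
Buyer bears: inland to port 907.93 + export clearance 240.50 + origin terminal 802.71 + freight 1263.11 + insurance 57.36 + brokerage 105.25 + delivery 865.80 + duty 1181.28 = 5423.94
Landed cost = invoice 127764.42 + 5423.94 = 133188.36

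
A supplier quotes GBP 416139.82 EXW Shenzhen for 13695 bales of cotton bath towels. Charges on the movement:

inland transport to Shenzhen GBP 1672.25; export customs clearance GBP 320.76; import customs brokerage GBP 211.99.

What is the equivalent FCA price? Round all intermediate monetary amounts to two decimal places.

Not relevant to the conversion: brokerage — on the buyer under both terms; not part of either seller's price.
From EXW to FCA, the seller additionally bears: inland to port, export clearance.
FCA price = 416139.82 + 1672.25 + 320.76 = 418132.83

FCA price: GBP 418132.83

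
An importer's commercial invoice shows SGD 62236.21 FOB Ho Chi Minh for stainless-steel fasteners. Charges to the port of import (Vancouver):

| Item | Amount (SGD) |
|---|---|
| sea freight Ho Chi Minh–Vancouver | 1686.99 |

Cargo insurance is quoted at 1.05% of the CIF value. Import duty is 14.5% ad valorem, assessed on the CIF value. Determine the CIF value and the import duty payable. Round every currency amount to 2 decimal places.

Let C be the CIF value. C = FOB price + freight + 1.05% × C
C − 1.05% × C = 62236.21 + 1686.99
0.9895 × C = 63923.20
C = 63923.20 / 0.9895 = 64601.52
Insurance premium = 1.05% × 64601.52 = 678.32
Import duty = 64601.52 × 14.5% = 9367.22

CIF value: SGD 64601.52; import duty: SGD 9367.22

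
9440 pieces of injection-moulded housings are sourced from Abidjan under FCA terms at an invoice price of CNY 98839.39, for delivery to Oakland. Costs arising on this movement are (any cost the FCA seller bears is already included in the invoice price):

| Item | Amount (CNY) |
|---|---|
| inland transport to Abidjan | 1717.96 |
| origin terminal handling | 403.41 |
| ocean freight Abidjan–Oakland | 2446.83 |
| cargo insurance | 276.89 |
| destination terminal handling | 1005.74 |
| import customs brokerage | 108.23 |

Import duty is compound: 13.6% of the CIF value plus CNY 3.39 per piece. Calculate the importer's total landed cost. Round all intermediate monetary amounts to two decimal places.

FCA: the seller delivers export-cleared goods to the carrier; the buyer bears costs from that point.
Already in the invoice (seller's account under FCA): inland to port — exclude.
CIF value = FCA price + origin terminal + freight + insurance = 98839.39 + 403.41 + 2446.83 + 276.89 = 101966.52
Ad valorem component: 101966.52 × 13.6% = 13867.45
Specific component: 9440 × 3.39 = 32001.60
Import duty = 13867.45 + 32001.60 = 45869.05
Buyer bears: origin terminal 403.41 + freight 2446.83 + insurance 276.89 + destination terminal 1005.74 + brokerage 108.23 + duty 45869.05 = 50110.15
Landed cost = invoice 98839.39 + 50110.15 = 148949.54

Total landed cost: CNY 148949.54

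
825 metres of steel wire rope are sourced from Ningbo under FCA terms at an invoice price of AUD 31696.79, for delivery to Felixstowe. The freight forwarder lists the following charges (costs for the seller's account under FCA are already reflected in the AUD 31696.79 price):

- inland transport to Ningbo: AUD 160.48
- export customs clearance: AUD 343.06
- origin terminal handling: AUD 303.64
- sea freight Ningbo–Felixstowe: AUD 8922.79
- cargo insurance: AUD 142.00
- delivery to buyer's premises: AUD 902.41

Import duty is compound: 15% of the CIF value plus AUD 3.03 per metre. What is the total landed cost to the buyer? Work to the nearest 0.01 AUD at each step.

Total landed cost: AUD 50627.16

FCA: the seller delivers export-cleared goods to the carrier; the buyer bears costs from that point.
Already in the invoice (seller's account under FCA): inland to port, export clearance — exclude.
CIF value = FCA price + origin terminal + freight + insurance = 31696.79 + 303.64 + 8922.79 + 142.00 = 41065.22
Ad valorem component: 41065.22 × 15% = 6159.78
Specific component: 825 × 3.03 = 2499.75
Import duty = 6159.78 + 2499.75 = 8659.53
Buyer bears: origin terminal 303.64 + freight 8922.79 + insurance 142.00 + delivery 902.41 + duty 8659.53 = 18930.37
Landed cost = invoice 31696.79 + 18930.37 = 50627.16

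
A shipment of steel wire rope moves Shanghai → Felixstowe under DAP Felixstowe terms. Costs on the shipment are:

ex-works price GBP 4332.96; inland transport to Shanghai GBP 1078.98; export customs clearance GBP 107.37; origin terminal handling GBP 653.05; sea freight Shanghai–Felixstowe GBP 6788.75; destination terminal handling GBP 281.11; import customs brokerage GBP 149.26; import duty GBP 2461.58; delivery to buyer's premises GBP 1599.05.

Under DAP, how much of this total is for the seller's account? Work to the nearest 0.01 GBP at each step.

Seller's account: GBP 14841.27

DAP: the seller bears all costs to the named destination except import duty and clearance.
Seller's account: goods 4332.96 + inland to port 1078.98 + export clearance 107.37 + origin terminal 653.05 + freight 6788.75 + destination terminal 281.11 + delivery 1599.05 = 14841.27
Buyer's account: brokerage 149.26 + duty 2461.58 = 2610.84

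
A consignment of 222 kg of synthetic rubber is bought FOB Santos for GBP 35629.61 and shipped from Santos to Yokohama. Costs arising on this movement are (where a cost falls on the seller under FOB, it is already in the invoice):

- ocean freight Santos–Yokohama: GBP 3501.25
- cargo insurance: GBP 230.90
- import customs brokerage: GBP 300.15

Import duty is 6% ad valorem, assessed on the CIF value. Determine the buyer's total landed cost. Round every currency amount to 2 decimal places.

Total landed cost: GBP 42023.62

FOB: the seller bears costs until goods are on board at the origin port; the buyer bears freight, insurance and all costs thereafter.
CIF value = FOB price + freight + insurance = 35629.61 + 3501.25 + 230.90 = 39361.76
Import duty = 39361.76 × 6% = 2361.71
Buyer bears: freight 3501.25 + insurance 230.90 + brokerage 300.15 + duty 2361.71 = 6394.01
Landed cost = invoice 35629.61 + 6394.01 = 42023.62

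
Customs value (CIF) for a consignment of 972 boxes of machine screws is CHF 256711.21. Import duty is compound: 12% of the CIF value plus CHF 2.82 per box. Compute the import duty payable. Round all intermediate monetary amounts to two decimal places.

Ad valorem component: 256711.21 × 12% = 30805.35
Specific component: 972 × 2.82 = 2741.04
Import duty = 30805.35 + 2741.04 = 33546.39

Import duty: CHF 33546.39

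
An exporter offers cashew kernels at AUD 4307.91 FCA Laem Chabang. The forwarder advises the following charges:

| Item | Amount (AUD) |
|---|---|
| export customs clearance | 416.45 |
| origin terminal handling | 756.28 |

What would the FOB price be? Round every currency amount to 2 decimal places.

Not relevant to the conversion: export clearance — on the seller under both FCA and FOB; already in the FCA price and stays in the FOB price.
From FCA to FOB, the seller additionally bears: origin terminal.
FOB price = 4307.91 + 756.28 = 5064.19

FOB price: AUD 5064.19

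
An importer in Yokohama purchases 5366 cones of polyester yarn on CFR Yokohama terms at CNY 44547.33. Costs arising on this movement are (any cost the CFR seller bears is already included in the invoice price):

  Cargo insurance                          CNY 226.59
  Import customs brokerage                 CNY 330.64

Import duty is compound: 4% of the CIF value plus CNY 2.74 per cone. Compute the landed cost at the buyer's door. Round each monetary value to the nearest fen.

Total landed cost: CNY 61598.36

CFR: the seller pays costs through ocean freight to the destination port, but not insurance.
CIF value = CFR price + insurance = 44547.33 + 226.59 = 44773.92
Ad valorem component: 44773.92 × 4% = 1790.96
Specific component: 5366 × 2.74 = 14702.84
Import duty = 1790.96 + 14702.84 = 16493.80
Buyer bears: insurance 226.59 + brokerage 330.64 + duty 16493.80 = 17051.03
Landed cost = invoice 44547.33 + 17051.03 = 61598.36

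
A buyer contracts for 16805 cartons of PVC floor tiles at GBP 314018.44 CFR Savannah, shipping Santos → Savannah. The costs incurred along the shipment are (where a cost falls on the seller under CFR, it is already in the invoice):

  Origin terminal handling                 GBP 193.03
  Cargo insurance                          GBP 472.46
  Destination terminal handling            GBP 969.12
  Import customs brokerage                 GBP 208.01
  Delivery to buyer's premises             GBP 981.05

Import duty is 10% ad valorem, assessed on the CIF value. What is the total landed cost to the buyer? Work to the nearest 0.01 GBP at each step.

Total landed cost: GBP 348098.17

CFR: the seller pays costs through ocean freight to the destination port, but not insurance.
Already in the invoice (seller's account under CFR): origin terminal — exclude.
CIF value = CFR price + insurance = 314018.44 + 472.46 = 314490.90
Import duty = 314490.90 × 10% = 31449.09
Buyer bears: insurance 472.46 + destination terminal 969.12 + brokerage 208.01 + delivery 981.05 + duty 31449.09 = 34079.73
Landed cost = invoice 314018.44 + 34079.73 = 348098.17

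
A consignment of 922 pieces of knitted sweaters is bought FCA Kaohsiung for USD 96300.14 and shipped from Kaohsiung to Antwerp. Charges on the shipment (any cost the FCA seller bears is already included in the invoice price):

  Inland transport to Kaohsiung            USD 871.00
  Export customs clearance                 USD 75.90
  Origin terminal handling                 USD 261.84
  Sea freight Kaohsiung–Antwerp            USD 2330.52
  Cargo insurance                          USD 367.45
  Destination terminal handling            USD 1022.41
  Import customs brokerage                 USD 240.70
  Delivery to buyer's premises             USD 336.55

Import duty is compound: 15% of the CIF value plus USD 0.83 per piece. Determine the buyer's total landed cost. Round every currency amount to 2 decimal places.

FCA: the seller delivers export-cleared goods to the carrier; the buyer bears costs from that point.
Already in the invoice (seller's account under FCA): inland to port, export clearance — exclude.
CIF value = FCA price + origin terminal + freight + insurance = 96300.14 + 261.84 + 2330.52 + 367.45 = 99259.95
Ad valorem component: 99259.95 × 15% = 14888.99
Specific component: 922 × 0.83 = 765.26
Import duty = 14888.99 + 765.26 = 15654.25
Buyer bears: origin terminal 261.84 + freight 2330.52 + insurance 367.45 + destination terminal 1022.41 + brokerage 240.70 + delivery 336.55 + duty 15654.25 = 20213.72
Landed cost = invoice 96300.14 + 20213.72 = 116513.86

Total landed cost: USD 116513.86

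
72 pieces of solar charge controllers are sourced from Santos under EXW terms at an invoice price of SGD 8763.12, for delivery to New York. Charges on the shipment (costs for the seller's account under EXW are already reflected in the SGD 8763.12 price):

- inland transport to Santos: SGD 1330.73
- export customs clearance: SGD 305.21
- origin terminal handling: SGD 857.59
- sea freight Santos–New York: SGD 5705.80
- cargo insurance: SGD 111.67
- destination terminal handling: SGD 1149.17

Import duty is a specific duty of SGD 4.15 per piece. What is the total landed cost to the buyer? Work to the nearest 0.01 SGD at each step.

EXW: the seller makes goods available at their premises; the buyer bears all onward costs.
CIF value = EXW price + inland to port + export clearance + origin terminal + freight + insurance = 8763.12 + 1330.73 + 305.21 + 857.59 + 5705.80 + 111.67 = 17074.12
Import duty = 72 × 4.15 = 298.80
Buyer bears: inland to port 1330.73 + export clearance 305.21 + origin terminal 857.59 + freight 5705.80 + insurance 111.67 + destination terminal 1149.17 + duty 298.80 = 9758.97
Landed cost = invoice 8763.12 + 9758.97 = 18522.09

Total landed cost: SGD 18522.09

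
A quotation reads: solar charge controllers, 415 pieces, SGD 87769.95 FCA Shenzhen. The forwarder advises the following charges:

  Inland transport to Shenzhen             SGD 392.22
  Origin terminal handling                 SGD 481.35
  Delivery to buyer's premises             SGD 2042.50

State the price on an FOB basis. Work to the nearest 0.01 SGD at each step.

FOB price: SGD 88251.30

Not relevant to the conversion: inland to port — on the seller under both FCA and FOB; already in the FCA price and stays in the FOB price. delivery — on the buyer under both terms; not part of either seller's price.
From FCA to FOB, the seller additionally bears: origin terminal.
FOB price = 87769.95 + 481.35 = 88251.30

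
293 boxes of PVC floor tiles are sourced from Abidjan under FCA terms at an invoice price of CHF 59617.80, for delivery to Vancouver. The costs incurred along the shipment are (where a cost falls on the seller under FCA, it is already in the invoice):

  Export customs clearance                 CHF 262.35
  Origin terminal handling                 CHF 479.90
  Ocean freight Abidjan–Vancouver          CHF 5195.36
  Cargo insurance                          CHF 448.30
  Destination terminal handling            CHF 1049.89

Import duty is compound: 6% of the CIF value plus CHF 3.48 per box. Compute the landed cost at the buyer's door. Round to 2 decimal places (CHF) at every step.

Total landed cost: CHF 71755.37

FCA: the seller delivers export-cleared goods to the carrier; the buyer bears costs from that point.
Already in the invoice (seller's account under FCA): export clearance — exclude.
CIF value = FCA price + origin terminal + freight + insurance = 59617.80 + 479.90 + 5195.36 + 448.30 = 65741.36
Ad valorem component: 65741.36 × 6% = 3944.48
Specific component: 293 × 3.48 = 1019.64
Import duty = 3944.48 + 1019.64 = 4964.12
Buyer bears: origin terminal 479.90 + freight 5195.36 + insurance 448.30 + destination terminal 1049.89 + duty 4964.12 = 12137.57
Landed cost = invoice 59617.80 + 12137.57 = 71755.37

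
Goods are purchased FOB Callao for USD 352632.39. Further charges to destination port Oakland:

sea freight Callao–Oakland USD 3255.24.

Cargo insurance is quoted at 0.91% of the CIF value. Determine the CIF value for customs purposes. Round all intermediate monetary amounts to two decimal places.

CIF value: USD 359155.95

Let C be the CIF value. C = FOB price + freight + 0.91% × C
C − 0.91% × C = 352632.39 + 3255.24
0.9909 × C = 355887.63
C = 355887.63 / 0.9909 = 359155.95
Insurance premium = 0.91% × 359155.95 = 3268.32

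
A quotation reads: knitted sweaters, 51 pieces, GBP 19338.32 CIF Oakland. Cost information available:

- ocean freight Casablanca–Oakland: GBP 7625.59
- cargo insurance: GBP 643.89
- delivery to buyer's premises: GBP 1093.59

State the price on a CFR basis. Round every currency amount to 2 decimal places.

CFR price: GBP 18694.43

Not relevant to the conversion: freight — on the seller under both CIF and CFR; already in the CIF price and stays in the CFR price. delivery — on the buyer under both terms; not part of either seller's price.
From CIF to CFR, the seller no longer bears: insurance.
CFR price = 19338.32 − 643.89 = 18694.43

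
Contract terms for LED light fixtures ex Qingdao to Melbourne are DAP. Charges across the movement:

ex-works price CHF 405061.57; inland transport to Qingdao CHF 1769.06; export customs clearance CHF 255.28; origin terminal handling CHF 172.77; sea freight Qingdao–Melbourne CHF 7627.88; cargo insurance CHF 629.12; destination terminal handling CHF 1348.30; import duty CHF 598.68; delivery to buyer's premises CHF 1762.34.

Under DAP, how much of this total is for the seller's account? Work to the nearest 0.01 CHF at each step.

Seller's account: CHF 418626.32

DAP: the seller bears all costs to the named destination except import duty and clearance.
Seller's account: goods 405061.57 + inland to port 1769.06 + export clearance 255.28 + origin terminal 172.77 + freight 7627.88 + insurance 629.12 + destination terminal 1348.30 + delivery 1762.34 = 418626.32
Buyer's account: duty 598.68 = 598.68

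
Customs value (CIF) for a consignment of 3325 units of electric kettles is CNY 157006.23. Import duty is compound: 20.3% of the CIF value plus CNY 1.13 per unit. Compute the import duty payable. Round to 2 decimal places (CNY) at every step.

Ad valorem component: 157006.23 × 20.3% = 31872.26
Specific component: 3325 × 1.13 = 3757.25
Import duty = 31872.26 + 3757.25 = 35629.51

Import duty: CNY 35629.51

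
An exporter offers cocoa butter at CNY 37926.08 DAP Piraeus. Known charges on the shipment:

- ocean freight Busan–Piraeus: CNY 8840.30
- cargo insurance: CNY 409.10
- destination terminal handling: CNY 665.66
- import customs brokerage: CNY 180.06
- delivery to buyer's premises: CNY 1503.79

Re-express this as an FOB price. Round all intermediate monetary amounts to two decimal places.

Not relevant to the conversion: brokerage — on the buyer under both terms; not part of either seller's price.
From DAP to FOB, the seller no longer bears: freight, insurance, destination terminal, delivery.
FOB price = 37926.08 − 8840.30 − 409.10 − 665.66 − 1503.79 = 26507.23

FOB price: CNY 26507.23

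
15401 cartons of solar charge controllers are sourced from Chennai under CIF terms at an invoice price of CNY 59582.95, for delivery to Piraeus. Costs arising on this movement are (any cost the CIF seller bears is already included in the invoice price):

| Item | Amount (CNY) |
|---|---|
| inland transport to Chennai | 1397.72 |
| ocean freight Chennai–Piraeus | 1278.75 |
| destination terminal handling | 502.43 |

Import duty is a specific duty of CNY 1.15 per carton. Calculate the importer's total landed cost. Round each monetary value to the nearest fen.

CIF: the seller pays costs through ocean freight and marine insurance to the destination port.
Already in the invoice (seller's account under CIF): inland to port, freight — exclude.
The CIF price already equals the CIF value: 59582.95
Import duty = 15401 × 1.15 = 17711.15
Buyer bears: destination terminal 502.43 + duty 17711.15 = 18213.58
Landed cost = invoice 59582.95 + 18213.58 = 77796.53

Total landed cost: CNY 77796.53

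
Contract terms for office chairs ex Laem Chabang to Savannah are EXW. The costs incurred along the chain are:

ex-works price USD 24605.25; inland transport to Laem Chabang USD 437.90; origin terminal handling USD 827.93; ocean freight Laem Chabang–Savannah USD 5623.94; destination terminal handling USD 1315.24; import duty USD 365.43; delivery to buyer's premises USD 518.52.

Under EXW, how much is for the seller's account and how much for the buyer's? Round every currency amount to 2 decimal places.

EXW: the seller makes goods available at their premises; the buyer bears all onward costs.
Seller's account: goods 24605.25 = 24605.25
Buyer's account: inland to port 437.90 + origin terminal 827.93 + freight 5623.94 + destination terminal 1315.24 + duty 365.43 + delivery 518.52 = 9088.96

Seller: USD 24605.25; buyer: USD 9088.96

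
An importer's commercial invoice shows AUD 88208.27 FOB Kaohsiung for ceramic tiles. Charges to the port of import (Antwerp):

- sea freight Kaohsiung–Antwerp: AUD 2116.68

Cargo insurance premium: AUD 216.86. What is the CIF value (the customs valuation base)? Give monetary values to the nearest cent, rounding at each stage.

CIF value: AUD 90541.81

CIF = FOB price + freight + insurance
CIF = 88208.27 + 2116.68 + 216.86 = 90541.81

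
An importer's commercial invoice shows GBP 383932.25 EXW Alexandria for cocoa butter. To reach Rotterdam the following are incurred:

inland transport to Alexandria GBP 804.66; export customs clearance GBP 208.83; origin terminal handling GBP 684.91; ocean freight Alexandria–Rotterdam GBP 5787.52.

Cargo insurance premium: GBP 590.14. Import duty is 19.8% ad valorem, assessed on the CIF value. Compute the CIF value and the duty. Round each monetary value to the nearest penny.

CIF value: GBP 392008.31; import duty: GBP 77617.65

CIF = EXW price + pre-shipment costs + freight + insurance
CIF = 383932.25 + 804.66 + 208.83 + 684.91 + 5787.52 + 590.14 = 392008.31
Import duty = 392008.31 × 19.8% = 77617.65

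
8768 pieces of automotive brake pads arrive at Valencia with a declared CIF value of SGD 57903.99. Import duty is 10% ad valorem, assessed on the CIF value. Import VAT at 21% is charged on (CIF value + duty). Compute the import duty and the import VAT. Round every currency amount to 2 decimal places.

Import duty = 57903.99 × 10% = 5790.40
VAT base = CIF + duty = 57903.99 + 5790.40 = 63694.39
Import VAT = 63694.39 × 21% = 13375.82

Import duty: SGD 5790.40; import VAT: SGD 13375.82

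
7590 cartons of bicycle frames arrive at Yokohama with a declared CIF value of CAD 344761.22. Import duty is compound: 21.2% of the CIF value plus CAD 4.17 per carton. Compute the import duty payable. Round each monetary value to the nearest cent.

Ad valorem component: 344761.22 × 21.2% = 73089.38
Specific component: 7590 × 4.17 = 31650.30
Import duty = 73089.38 + 31650.30 = 104739.68

Import duty: CAD 104739.68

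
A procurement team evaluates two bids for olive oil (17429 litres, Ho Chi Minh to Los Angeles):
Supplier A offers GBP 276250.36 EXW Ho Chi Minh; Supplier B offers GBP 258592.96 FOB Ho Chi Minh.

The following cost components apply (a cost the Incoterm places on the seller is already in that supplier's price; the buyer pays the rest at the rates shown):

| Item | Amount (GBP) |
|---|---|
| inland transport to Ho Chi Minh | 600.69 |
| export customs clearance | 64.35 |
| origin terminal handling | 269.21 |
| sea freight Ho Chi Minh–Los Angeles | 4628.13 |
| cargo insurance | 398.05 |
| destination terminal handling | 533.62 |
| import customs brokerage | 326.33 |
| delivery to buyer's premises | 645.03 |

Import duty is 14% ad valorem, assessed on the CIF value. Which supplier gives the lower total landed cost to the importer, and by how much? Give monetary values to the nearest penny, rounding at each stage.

Supplier B is cheaper by GBP 21194.48

Supplier A (EXW):
CIF value = EXW price + inland to port + export clearance + origin terminal + freight + insurance = 276250.36 + 600.69 + 64.35 + 269.21 + 4628.13 + 398.05 = 282210.79
Import duty = 282210.79 × 14% = 39509.51
Buyer bears (A): 600.69 + 64.35 + 269.21 + 4628.13 + 398.05 + 533.62 + 326.33 + 645.03 = 7465.41
Landed cost (A) = invoice 276250.36 + 7465.41 + duty 39509.51 = 323225.28
Supplier B (FOB):
CIF value = FOB price + freight + insurance = 258592.96 + 4628.13 + 398.05 = 263619.14
Import duty = 263619.14 × 14% = 36906.68
Buyer bears (B): 4628.13 + 398.05 + 533.62 + 326.33 + 645.03 = 6531.16
Landed cost (B) = invoice 258592.96 + 6531.16 + duty 36906.68 = 302030.80
Difference = |323225.28 − 302030.80| = 21194.48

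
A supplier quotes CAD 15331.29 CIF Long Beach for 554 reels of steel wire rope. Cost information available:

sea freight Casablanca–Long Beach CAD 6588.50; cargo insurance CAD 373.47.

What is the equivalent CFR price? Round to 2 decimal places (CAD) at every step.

Not relevant to the conversion: freight — on the seller under both CIF and CFR; already in the CIF price and stays in the CFR price.
From CIF to CFR, the seller no longer bears: insurance.
CFR price = 15331.29 − 373.47 = 14957.82

CFR price: CAD 14957.82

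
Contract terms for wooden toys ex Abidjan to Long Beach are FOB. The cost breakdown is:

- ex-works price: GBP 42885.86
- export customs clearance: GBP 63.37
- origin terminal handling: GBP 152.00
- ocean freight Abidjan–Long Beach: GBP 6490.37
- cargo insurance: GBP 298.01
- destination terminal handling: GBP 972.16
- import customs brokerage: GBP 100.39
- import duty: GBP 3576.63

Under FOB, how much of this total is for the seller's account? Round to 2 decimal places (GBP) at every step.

FOB: the seller bears costs until goods are on board at the origin port; the buyer bears freight, insurance and all costs thereafter.
Seller's account: goods 42885.86 + export clearance 63.37 + origin terminal 152.00 = 43101.23
Buyer's account: freight 6490.37 + insurance 298.01 + destination terminal 972.16 + brokerage 100.39 + duty 3576.63 = 11437.56

Seller's account: GBP 43101.23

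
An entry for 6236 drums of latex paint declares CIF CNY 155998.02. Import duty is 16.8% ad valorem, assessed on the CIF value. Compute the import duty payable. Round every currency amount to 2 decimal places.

Import duty: CNY 26207.67

Import duty = 155998.02 × 16.8% = 26207.67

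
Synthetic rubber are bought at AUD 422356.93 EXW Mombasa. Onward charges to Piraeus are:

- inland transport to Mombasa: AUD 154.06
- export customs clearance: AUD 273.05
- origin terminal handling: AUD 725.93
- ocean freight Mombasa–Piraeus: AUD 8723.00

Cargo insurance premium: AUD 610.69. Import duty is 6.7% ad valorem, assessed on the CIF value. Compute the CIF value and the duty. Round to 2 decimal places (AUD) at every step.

CIF value: AUD 432843.66; import duty: AUD 29000.53

CIF = EXW price + pre-shipment costs + freight + insurance
CIF = 422356.93 + 154.06 + 273.05 + 725.93 + 8723.00 + 610.69 = 432843.66
Import duty = 432843.66 × 6.7% = 29000.53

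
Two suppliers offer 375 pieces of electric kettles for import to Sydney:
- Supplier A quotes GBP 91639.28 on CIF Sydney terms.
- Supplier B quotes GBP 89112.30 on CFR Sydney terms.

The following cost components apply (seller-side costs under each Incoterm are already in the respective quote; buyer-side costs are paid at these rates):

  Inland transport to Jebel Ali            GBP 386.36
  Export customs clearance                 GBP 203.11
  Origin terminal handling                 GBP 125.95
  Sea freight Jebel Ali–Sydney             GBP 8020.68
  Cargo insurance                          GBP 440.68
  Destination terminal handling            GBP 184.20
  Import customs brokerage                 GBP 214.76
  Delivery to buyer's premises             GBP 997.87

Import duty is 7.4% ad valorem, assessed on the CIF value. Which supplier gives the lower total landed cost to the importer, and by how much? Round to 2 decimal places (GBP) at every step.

Supplier B is cheaper by GBP 2240.69

Supplier A (CIF):
The CIF price already equals the CIF value: 91639.28
Import duty = 91639.28 × 7.4% = 6781.31
Buyer bears (A): 184.20 + 214.76 + 997.87 = 1396.83
Landed cost (A) = invoice 91639.28 + 1396.83 + duty 6781.31 = 99817.42
Supplier B (CFR):
CIF value = CFR price + insurance = 89112.30 + 440.68 = 89552.98
Import duty = 89552.98 × 7.4% = 6626.92
Buyer bears (B): 440.68 + 184.20 + 214.76 + 997.87 = 1837.51
Landed cost (B) = invoice 89112.30 + 1837.51 + duty 6626.92 = 97576.73
Difference = |99817.42 − 97576.73| = 2240.69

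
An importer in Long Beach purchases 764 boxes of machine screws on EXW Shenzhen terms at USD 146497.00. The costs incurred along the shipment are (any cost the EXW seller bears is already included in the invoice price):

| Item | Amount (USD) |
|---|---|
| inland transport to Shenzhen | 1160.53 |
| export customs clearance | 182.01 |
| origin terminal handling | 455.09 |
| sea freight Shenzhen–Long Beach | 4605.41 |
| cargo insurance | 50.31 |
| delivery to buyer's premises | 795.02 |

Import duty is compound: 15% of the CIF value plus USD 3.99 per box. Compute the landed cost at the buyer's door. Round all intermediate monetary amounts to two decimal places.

Total landed cost: USD 179736.28

EXW: the seller makes goods available at their premises; the buyer bears all onward costs.
CIF value = EXW price + inland to port + export clearance + origin terminal + freight + insurance = 146497.00 + 1160.53 + 182.01 + 455.09 + 4605.41 + 50.31 = 152950.35
Ad valorem component: 152950.35 × 15% = 22942.55
Specific component: 764 × 3.99 = 3048.36
Import duty = 22942.55 + 3048.36 = 25990.91
Buyer bears: inland to port 1160.53 + export clearance 182.01 + origin terminal 455.09 + freight 4605.41 + insurance 50.31 + delivery 795.02 + duty 25990.91 = 33239.28
Landed cost = invoice 146497.00 + 33239.28 = 179736.28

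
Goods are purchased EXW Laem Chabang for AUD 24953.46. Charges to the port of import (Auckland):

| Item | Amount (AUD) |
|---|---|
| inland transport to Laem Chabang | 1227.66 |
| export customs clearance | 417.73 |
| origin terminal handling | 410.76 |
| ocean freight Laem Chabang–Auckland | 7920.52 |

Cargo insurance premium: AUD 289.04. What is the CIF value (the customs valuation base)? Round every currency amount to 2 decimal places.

CIF = EXW price + pre-shipment costs + freight + insurance
CIF = 24953.46 + 1227.66 + 417.73 + 410.76 + 7920.52 + 289.04 = 35219.17

CIF value: AUD 35219.17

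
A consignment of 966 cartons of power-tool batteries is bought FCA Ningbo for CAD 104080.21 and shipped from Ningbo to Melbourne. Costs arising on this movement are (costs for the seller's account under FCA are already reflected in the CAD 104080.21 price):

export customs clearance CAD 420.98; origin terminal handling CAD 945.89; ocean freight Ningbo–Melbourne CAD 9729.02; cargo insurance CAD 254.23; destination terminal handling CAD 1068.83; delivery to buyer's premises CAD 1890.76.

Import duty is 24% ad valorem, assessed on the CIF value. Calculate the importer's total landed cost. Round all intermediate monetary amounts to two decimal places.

FCA: the seller delivers export-cleared goods to the carrier; the buyer bears costs from that point.
Already in the invoice (seller's account under FCA): export clearance — exclude.
CIF value = FCA price + origin terminal + freight + insurance = 104080.21 + 945.89 + 9729.02 + 254.23 = 115009.35
Import duty = 115009.35 × 24% = 27602.24
Buyer bears: origin terminal 945.89 + freight 9729.02 + insurance 254.23 + destination terminal 1068.83 + delivery 1890.76 + duty 27602.24 = 41490.97
Landed cost = invoice 104080.21 + 41490.97 = 145571.18

Total landed cost: CAD 145571.18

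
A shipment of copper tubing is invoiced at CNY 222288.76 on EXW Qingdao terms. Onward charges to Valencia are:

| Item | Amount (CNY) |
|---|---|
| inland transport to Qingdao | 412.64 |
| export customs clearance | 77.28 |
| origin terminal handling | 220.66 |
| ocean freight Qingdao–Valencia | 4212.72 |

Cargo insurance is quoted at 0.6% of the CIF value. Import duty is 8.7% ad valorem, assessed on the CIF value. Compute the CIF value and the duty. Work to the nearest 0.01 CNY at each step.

Let C be the CIF value. C = EXW price + pre-shipment costs + freight + 0.6% × C
C − 0.6% × C = 222288.76 + 412.64 + 77.28 + 220.66 + 4212.72
0.994 × C = 227212.06
C = 227212.06 / 0.994 = 228583.56
Insurance premium = 0.6% × 228583.56 = 1371.50
Import duty = 228583.56 × 8.7% = 19886.77

CIF value: CNY 228583.56; import duty: CNY 19886.77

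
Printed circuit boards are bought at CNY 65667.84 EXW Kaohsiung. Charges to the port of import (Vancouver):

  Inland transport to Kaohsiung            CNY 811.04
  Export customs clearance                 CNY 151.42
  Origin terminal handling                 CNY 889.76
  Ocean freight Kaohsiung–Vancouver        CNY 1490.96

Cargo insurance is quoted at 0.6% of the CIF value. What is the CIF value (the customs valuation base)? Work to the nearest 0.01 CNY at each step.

CIF value: CNY 69427.59

Let C be the CIF value. C = EXW price + pre-shipment costs + freight + 0.6% × C
C − 0.6% × C = 65667.84 + 811.04 + 151.42 + 889.76 + 1490.96
0.994 × C = 69011.02
C = 69011.02 / 0.994 = 69427.59
Insurance premium = 0.6% × 69427.59 = 416.57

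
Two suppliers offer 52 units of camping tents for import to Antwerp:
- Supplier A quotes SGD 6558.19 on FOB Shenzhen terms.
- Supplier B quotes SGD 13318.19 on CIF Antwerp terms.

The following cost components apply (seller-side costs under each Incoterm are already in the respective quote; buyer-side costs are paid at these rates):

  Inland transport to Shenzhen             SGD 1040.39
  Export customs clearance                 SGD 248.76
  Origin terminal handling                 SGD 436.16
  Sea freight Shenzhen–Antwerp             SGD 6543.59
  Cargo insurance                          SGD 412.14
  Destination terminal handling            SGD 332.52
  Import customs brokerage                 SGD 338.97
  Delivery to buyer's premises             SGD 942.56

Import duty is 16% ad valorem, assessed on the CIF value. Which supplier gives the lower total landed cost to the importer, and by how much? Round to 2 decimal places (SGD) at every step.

Supplier A (FOB):
CIF value = FOB price + freight + insurance = 6558.19 + 6543.59 + 412.14 = 13513.92
Import duty = 13513.92 × 16% = 2162.23
Buyer bears (A): 6543.59 + 412.14 + 332.52 + 338.97 + 942.56 = 8569.78
Landed cost (A) = invoice 6558.19 + 8569.78 + duty 2162.23 = 17290.20
Supplier B (CIF):
The CIF price already equals the CIF value: 13318.19
Import duty = 13318.19 × 16% = 2130.91
Buyer bears (B): 332.52 + 338.97 + 942.56 = 1614.05
Landed cost (B) = invoice 13318.19 + 1614.05 + duty 2130.91 = 17063.15
Difference = |17290.20 − 17063.15| = 227.05

Supplier B is cheaper by SGD 227.05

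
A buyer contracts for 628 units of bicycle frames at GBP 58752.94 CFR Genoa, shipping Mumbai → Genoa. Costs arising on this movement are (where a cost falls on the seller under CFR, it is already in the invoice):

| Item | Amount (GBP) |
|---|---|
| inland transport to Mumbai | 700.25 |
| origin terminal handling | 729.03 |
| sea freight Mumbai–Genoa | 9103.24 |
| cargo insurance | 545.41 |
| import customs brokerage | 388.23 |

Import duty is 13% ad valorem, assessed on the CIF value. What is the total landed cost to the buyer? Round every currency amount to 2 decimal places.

Total landed cost: GBP 67395.37

CFR: the seller pays costs through ocean freight to the destination port, but not insurance.
Already in the invoice (seller's account under CFR): inland to port, origin terminal, freight — exclude.
CIF value = CFR price + insurance = 58752.94 + 545.41 = 59298.35
Import duty = 59298.35 × 13% = 7708.79
Buyer bears: insurance 545.41 + brokerage 388.23 + duty 7708.79 = 8642.43
Landed cost = invoice 58752.94 + 8642.43 = 67395.37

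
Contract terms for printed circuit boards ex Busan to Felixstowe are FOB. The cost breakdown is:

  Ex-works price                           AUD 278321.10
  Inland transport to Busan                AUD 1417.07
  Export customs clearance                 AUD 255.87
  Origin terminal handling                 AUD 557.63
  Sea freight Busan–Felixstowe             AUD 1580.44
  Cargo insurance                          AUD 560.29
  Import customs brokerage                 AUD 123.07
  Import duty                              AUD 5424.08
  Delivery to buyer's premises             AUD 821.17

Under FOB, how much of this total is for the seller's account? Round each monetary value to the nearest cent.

FOB: the seller bears costs until goods are on board at the origin port; the buyer bears freight, insurance and all costs thereafter.
Seller's account: goods 278321.10 + inland to port 1417.07 + export clearance 255.87 + origin terminal 557.63 = 280551.67
Buyer's account: freight 1580.44 + insurance 560.29 + brokerage 123.07 + duty 5424.08 + delivery 821.17 = 8509.05

Seller's account: AUD 280551.67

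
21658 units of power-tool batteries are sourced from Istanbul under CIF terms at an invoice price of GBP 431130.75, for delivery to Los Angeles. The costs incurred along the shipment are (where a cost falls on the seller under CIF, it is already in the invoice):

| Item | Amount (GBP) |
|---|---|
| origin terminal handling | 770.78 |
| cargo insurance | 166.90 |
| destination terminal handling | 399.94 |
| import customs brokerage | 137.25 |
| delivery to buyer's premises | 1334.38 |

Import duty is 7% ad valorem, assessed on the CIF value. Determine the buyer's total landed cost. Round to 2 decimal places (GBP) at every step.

CIF: the seller pays costs through ocean freight and marine insurance to the destination port.
Already in the invoice (seller's account under CIF): origin terminal, insurance — exclude.
The CIF price already equals the CIF value: 431130.75
Import duty = 431130.75 × 7% = 30179.15
Buyer bears: destination terminal 399.94 + brokerage 137.25 + delivery 1334.38 + duty 30179.15 = 32050.72
Landed cost = invoice 431130.75 + 32050.72 = 463181.47

Total landed cost: GBP 463181.47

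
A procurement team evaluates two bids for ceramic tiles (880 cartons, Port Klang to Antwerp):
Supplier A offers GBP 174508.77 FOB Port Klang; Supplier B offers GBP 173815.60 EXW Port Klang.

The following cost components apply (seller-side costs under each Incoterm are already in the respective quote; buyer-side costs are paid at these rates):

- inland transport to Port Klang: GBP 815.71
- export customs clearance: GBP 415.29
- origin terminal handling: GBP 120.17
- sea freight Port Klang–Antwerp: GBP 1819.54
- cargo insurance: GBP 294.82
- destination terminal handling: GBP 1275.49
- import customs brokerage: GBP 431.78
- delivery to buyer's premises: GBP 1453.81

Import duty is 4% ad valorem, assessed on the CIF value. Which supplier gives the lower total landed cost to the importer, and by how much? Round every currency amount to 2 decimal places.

Supplier A is cheaper by GBP 684.32

Supplier A (FOB):
CIF value = FOB price + freight + insurance = 174508.77 + 1819.54 + 294.82 = 176623.13
Import duty = 176623.13 × 4% = 7064.93
Buyer bears (A): 1819.54 + 294.82 + 1275.49 + 431.78 + 1453.81 = 5275.44
Landed cost (A) = invoice 174508.77 + 5275.44 + duty 7064.93 = 186849.14
Supplier B (EXW):
CIF value = EXW price + inland to port + export clearance + origin terminal + freight + insurance = 173815.60 + 815.71 + 415.29 + 120.17 + 1819.54 + 294.82 = 177281.13
Import duty = 177281.13 × 4% = 7091.25
Buyer bears (B): 815.71 + 415.29 + 120.17 + 1819.54 + 294.82 + 1275.49 + 431.78 + 1453.81 = 6626.61
Landed cost (B) = invoice 173815.60 + 6626.61 + duty 7091.25 = 187533.46
Difference = |186849.14 − 187533.46| = 684.32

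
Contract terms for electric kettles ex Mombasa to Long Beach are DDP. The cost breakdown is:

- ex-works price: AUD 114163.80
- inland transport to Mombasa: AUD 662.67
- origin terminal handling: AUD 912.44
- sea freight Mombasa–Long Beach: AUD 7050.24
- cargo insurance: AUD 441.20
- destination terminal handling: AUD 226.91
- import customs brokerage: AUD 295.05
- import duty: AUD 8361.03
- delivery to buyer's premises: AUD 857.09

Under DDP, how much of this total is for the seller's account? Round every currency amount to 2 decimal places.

DDP: the seller bears all costs including import duty.
Seller's account: goods 114163.80 + inland to port 662.67 + origin terminal 912.44 + freight 7050.24 + insurance 441.20 + destination terminal 226.91 + brokerage 295.05 + duty 8361.03 + delivery 857.09 = 132970.43
Buyer's account: 0.00

Seller's account: AUD 132970.43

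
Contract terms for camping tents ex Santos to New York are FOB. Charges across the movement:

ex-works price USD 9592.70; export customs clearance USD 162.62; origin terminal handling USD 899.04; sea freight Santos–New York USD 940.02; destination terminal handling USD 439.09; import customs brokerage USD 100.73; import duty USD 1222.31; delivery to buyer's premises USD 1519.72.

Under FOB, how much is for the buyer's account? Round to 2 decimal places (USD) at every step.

FOB: the seller bears costs until goods are on board at the origin port; the buyer bears freight, insurance and all costs thereafter.
Seller's account: goods 9592.70 + export clearance 162.62 + origin terminal 899.04 = 10654.36
Buyer's account: freight 940.02 + destination terminal 439.09 + brokerage 100.73 + duty 1222.31 + delivery 1519.72 = 4221.87

Buyer's account: USD 4221.87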